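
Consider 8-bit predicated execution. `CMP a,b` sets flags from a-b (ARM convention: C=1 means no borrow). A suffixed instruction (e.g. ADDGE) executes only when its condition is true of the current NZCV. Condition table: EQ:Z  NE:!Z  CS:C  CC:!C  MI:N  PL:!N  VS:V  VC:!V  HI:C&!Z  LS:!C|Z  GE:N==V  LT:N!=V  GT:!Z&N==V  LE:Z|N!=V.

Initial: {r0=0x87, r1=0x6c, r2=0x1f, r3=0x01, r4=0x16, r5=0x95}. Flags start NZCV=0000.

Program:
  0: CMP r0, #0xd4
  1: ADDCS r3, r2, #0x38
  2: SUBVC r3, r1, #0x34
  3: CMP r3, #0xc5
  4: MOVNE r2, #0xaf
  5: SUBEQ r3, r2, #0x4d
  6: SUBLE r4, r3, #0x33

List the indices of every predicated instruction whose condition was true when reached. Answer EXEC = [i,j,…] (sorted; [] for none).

0: ✓ CMP  NZCV=1000
1: · ADDCS
2: ✓ SUBVC  r3←0x38
3: ✓ CMP  NZCV=0000
4: ✓ MOVNE  r2←0xaf
5: · SUBEQ
6: · SUBLE

EXEC = [2,4]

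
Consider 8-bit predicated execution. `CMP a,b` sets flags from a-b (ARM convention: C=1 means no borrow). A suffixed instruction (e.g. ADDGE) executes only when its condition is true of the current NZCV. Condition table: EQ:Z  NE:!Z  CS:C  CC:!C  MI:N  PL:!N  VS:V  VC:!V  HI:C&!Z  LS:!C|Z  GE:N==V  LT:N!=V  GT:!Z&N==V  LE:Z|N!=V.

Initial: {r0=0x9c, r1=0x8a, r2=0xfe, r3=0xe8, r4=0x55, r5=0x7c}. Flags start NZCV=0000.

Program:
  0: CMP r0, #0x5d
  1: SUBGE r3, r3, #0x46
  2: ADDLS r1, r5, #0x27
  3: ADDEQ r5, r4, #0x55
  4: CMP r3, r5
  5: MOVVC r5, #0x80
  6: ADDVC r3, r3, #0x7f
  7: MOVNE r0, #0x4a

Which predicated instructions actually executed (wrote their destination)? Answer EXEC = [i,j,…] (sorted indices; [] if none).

EXEC = [7]

[0] flags=0011 → (cmp)
[1] flags=0011 GE?F → skip
[2] flags=0011 LS?F → skip
[3] flags=0011 EQ?F → skip
[4] flags=0011 → (cmp)
[5] flags=0011 VC?F → skip
[6] flags=0011 VC?F → skip
[7] flags=0011 NE?T → r0=0x4a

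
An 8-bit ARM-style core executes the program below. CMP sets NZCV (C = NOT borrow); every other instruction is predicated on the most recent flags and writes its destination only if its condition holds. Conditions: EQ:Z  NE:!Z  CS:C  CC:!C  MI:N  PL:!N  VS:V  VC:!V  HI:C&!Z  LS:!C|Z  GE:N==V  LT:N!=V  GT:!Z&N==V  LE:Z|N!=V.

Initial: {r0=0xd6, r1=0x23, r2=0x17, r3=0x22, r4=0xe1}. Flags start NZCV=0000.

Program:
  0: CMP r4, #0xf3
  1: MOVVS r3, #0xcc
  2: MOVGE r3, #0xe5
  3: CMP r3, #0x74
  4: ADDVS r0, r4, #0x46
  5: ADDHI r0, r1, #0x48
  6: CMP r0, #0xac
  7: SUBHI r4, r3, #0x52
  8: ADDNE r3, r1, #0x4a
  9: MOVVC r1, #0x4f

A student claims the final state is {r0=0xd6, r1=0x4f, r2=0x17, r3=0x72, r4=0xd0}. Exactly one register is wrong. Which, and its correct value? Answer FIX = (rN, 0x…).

FIX = (r3, 0x6d)

[0] flags=1000 → (cmp)
[1] flags=1000 VS?F → skip
[2] flags=1000 GE?F → skip
[3] flags=1000 → (cmp)
[4] flags=1000 VS?F → skip
[5] flags=1000 HI?F → skip
[6] flags=0010 → (cmp)
[7] flags=0010 HI?T → r4=0xd0
[8] flags=0010 NE?T → r3=0x6d
[9] flags=0010 VC?T → r1=0x4f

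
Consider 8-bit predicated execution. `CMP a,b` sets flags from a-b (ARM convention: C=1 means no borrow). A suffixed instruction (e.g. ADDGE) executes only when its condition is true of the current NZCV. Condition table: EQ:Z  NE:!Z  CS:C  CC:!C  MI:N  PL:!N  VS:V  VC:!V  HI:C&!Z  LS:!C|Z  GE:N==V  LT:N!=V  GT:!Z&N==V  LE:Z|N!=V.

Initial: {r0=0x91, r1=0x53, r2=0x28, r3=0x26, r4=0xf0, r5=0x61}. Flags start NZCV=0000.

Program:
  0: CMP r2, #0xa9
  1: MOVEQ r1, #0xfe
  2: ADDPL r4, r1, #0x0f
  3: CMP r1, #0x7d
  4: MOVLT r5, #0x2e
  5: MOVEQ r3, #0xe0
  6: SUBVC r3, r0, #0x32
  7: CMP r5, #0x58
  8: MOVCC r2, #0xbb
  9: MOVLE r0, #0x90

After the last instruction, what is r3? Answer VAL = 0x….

0: ✓ CMP  NZCV=0000
1: · MOVEQ
2: ✓ ADDPL  r4←0x62
3: ✓ CMP  NZCV=1000
4: ✓ MOVLT  r5←0x2e
5: · MOVEQ
6: ✓ SUBVC  r3←0x5f
7: ✓ CMP  NZCV=1000
8: ✓ MOVCC  r2←0xbb
9: ✓ MOVLE  r0←0x90

VAL = 0x5f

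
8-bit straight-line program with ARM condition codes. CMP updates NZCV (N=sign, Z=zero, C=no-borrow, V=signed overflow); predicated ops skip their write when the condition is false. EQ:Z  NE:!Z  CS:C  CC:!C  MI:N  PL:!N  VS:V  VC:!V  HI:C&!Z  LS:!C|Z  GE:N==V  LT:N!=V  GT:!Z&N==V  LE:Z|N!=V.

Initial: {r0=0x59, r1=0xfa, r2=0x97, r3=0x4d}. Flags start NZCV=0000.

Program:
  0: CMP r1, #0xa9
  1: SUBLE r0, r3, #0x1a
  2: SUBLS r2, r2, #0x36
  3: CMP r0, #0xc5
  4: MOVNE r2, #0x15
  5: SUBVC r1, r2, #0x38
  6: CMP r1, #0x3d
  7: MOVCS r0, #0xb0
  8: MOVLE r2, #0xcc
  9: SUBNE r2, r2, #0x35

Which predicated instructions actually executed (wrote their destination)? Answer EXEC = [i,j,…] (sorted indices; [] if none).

EXEC = [4,7,8,9]

0: ✓ CMP  NZCV=0010
1: · SUBLE
2: · SUBLS
3: ✓ CMP  NZCV=1001
4: ✓ MOVNE  r2←0x15
5: · SUBVC
6: ✓ CMP  NZCV=1010
7: ✓ MOVCS  r0←0xb0
8: ✓ MOVLE  r2←0xcc
9: ✓ SUBNE  r2←0x97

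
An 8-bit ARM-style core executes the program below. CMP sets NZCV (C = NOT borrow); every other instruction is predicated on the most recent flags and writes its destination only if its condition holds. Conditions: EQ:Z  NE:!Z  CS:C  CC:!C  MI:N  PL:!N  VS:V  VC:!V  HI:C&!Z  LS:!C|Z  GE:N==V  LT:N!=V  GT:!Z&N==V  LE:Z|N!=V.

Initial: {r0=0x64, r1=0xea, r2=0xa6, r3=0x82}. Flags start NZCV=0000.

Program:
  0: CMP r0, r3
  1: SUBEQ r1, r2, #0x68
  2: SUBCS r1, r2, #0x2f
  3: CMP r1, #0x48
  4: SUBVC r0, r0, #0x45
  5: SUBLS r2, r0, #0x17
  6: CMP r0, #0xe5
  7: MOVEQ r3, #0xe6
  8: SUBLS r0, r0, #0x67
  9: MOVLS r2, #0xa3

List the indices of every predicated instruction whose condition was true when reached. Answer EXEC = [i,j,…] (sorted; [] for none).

EXEC = [4,8,9]

[0] flags=1001 → (cmp)
[1] flags=1001 EQ?F → skip
[2] flags=1001 CS?F → skip
[3] flags=1010 → (cmp)
[4] flags=1010 VC?T → r0=0x1f
[5] flags=1010 LS?F → skip
[6] flags=0000 → (cmp)
[7] flags=0000 EQ?F → skip
[8] flags=0000 LS?T → r0=0xb8
[9] flags=0000 LS?T → r2=0xa3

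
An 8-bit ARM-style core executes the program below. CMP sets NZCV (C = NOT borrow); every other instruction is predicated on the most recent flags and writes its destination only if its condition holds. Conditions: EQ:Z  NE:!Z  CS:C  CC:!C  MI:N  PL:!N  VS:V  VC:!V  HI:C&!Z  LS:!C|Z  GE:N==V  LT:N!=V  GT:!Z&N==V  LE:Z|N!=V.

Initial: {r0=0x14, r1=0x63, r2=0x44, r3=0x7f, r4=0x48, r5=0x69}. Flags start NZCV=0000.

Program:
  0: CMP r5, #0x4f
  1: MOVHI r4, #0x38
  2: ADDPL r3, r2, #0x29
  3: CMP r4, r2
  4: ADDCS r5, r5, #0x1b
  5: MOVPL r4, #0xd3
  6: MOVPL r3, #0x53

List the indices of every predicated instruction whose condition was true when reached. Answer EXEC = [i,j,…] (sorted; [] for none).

EXEC = [1,2]

[0] flags=0010 → (cmp)
[1] flags=0010 HI?T → r4=0x38
[2] flags=0010 PL?T → r3=0x6d
[3] flags=1000 → (cmp)
[4] flags=1000 CS?F → skip
[5] flags=1000 PL?F → skip
[6] flags=1000 PL?F → skip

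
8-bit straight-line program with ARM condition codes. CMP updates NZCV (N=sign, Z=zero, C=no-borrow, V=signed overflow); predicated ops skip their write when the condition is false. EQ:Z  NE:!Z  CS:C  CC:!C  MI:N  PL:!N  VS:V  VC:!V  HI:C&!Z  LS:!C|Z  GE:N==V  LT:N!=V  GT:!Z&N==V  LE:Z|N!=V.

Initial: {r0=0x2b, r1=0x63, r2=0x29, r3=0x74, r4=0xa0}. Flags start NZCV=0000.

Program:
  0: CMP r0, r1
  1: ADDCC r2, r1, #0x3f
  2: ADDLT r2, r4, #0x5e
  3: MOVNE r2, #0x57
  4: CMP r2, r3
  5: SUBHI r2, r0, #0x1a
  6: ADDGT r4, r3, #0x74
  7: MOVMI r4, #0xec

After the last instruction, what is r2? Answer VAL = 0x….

[0] flags=1000 → (cmp)
[1] flags=1000 CC?T → r2=0xa2
[2] flags=1000 LT?T → r2=0xfe
[3] flags=1000 NE?T → r2=0x57
[4] flags=1000 → (cmp)
[5] flags=1000 HI?F → skip
[6] flags=1000 GT?F → skip
[7] flags=1000 MI?T → r4=0xec

VAL = 0x57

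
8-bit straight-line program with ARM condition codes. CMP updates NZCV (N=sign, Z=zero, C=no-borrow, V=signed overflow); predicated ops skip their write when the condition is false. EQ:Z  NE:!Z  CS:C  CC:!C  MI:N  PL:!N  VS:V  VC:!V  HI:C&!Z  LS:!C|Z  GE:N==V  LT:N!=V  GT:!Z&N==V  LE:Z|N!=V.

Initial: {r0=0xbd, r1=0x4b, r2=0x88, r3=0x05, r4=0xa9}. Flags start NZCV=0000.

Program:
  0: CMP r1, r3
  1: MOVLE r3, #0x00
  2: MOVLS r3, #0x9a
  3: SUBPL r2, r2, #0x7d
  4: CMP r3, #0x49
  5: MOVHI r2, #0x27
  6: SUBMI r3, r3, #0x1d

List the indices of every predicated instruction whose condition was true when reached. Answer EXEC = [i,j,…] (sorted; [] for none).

EXEC = [3,6]

0: ✓ CMP  NZCV=0010
1: · MOVLE
2: · MOVLS
3: ✓ SUBPL  r2←0x0b
4: ✓ CMP  NZCV=1000
5: · MOVHI
6: ✓ SUBMI  r3←0xe8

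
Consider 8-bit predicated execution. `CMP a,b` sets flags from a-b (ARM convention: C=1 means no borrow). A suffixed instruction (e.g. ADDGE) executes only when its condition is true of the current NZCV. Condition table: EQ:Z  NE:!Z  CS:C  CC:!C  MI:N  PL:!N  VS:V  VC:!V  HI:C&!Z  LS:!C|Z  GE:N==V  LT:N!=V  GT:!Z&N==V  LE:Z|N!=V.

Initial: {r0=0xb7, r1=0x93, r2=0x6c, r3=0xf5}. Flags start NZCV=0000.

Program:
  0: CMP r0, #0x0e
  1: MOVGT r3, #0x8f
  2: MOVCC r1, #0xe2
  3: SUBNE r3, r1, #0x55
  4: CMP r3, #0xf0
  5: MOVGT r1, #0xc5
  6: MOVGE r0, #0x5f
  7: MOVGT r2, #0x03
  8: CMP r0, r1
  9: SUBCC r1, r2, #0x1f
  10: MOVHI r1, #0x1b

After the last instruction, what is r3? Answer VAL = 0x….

0: ✓ CMP  NZCV=1010
1: · MOVGT
2: · MOVCC
3: ✓ SUBNE  r3←0x3e
4: ✓ CMP  NZCV=0000
5: ✓ MOVGT  r1←0xc5
6: ✓ MOVGE  r0←0x5f
7: ✓ MOVGT  r2←0x03
8: ✓ CMP  NZCV=1001
9: ✓ SUBCC  r1←0xe4
10: · MOVHI

VAL = 0x3e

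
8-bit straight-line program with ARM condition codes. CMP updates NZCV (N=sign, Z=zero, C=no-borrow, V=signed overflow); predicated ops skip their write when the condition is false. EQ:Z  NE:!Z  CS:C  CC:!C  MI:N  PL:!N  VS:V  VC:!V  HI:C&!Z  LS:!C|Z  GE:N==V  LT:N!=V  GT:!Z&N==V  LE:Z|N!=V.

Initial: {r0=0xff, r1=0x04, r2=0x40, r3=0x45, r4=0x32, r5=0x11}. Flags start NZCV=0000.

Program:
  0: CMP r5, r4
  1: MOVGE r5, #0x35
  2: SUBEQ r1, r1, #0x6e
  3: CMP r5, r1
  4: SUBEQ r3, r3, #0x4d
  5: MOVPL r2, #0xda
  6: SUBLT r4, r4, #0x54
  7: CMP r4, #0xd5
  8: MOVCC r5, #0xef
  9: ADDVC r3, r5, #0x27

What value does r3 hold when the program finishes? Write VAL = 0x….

VAL = 0x16

0: ✓ CMP  NZCV=1000
1: · MOVGE
2: · SUBEQ
3: ✓ CMP  NZCV=0010
4: · SUBEQ
5: ✓ MOVPL  r2←0xda
6: · SUBLT
7: ✓ CMP  NZCV=0000
8: ✓ MOVCC  r5←0xef
9: ✓ ADDVC  r3←0x16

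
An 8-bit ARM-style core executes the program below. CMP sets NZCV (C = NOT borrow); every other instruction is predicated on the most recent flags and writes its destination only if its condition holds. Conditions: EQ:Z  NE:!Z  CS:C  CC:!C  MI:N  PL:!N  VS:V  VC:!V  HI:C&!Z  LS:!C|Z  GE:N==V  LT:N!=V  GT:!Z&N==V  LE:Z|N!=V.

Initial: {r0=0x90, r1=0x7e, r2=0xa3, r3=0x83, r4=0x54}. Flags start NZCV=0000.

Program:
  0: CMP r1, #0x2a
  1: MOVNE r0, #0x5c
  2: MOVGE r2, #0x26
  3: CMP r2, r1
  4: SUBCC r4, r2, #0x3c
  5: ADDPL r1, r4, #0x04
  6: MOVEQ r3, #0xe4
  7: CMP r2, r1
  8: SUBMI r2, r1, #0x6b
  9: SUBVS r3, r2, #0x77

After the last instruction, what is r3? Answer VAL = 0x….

VAL = 0x83

0: ✓ CMP  NZCV=0010
1: ✓ MOVNE  r0←0x5c
2: ✓ MOVGE  r2←0x26
3: ✓ CMP  NZCV=1000
4: ✓ SUBCC  r4←0xea
5: · ADDPL
6: · MOVEQ
7: ✓ CMP  NZCV=1000
8: ✓ SUBMI  r2←0x13
9: · SUBVS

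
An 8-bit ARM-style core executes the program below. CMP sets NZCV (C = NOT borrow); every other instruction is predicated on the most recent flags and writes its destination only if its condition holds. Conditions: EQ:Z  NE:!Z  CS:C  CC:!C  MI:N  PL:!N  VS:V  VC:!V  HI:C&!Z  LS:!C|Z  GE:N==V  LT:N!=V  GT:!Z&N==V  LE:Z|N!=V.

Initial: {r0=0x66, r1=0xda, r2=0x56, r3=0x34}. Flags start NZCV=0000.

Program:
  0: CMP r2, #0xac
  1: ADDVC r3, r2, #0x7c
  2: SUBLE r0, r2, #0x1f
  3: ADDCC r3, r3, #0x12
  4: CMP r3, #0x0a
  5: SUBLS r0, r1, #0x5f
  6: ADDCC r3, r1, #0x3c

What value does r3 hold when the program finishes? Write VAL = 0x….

VAL = 0x46

0: ✓ CMP  NZCV=1001
1: · ADDVC
2: · SUBLE
3: ✓ ADDCC  r3←0x46
4: ✓ CMP  NZCV=0010
5: · SUBLS
6: · ADDCC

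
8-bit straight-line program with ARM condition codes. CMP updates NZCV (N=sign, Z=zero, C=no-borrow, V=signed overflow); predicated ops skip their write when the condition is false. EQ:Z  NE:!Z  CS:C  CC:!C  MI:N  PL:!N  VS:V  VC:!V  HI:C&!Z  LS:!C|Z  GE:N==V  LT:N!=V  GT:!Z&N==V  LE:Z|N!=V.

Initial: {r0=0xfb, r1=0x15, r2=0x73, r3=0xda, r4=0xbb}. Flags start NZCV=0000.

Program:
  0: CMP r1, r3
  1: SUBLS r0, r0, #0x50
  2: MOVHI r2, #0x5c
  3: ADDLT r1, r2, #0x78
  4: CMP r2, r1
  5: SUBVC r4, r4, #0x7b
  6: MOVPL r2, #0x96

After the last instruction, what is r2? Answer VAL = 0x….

[0] flags=0000 → (cmp)
[1] flags=0000 LS?T → r0=0xab
[2] flags=0000 HI?F → skip
[3] flags=0000 LT?F → skip
[4] flags=0010 → (cmp)
[5] flags=0010 VC?T → r4=0x40
[6] flags=0010 PL?T → r2=0x96

VAL = 0x96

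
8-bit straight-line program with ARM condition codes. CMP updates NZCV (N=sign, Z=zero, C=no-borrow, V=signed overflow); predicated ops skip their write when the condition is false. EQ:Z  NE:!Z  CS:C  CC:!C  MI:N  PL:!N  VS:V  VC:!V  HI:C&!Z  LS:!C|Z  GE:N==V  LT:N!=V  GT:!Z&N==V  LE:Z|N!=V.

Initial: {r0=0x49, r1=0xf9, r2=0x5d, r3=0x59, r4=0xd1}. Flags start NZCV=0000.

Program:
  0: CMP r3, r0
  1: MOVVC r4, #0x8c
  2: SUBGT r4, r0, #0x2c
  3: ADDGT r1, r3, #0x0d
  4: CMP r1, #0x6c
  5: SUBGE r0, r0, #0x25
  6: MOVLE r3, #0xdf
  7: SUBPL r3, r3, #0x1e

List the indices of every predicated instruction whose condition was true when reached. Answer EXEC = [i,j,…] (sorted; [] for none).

EXEC = [1,2,3,6]

[0] flags=0010 → (cmp)
[1] flags=0010 VC?T → r4=0x8c
[2] flags=0010 GT?T → r4=0x1d
[3] flags=0010 GT?T → r1=0x66
[4] flags=1000 → (cmp)
[5] flags=1000 GE?F → skip
[6] flags=1000 LE?T → r3=0xdf
[7] flags=1000 PL?F → skip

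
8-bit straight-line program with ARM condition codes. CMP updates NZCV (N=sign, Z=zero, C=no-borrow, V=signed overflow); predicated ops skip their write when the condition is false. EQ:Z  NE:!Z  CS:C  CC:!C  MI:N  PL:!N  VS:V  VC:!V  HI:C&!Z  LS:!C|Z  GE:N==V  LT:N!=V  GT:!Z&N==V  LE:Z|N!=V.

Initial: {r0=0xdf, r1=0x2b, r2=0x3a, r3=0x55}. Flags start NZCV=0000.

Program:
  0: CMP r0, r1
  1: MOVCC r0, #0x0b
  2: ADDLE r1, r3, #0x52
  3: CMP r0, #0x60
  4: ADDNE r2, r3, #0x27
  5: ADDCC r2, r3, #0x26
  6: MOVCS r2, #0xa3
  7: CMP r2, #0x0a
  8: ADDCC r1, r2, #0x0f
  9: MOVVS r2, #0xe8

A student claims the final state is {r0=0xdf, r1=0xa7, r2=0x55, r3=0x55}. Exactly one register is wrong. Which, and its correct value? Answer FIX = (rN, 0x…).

[0] flags=1010 → (cmp)
[1] flags=1010 CC?F → skip
[2] flags=1010 LE?T → r1=0xa7
[3] flags=0011 → (cmp)
[4] flags=0011 NE?T → r2=0x7c
[5] flags=0011 CC?F → skip
[6] flags=0011 CS?T → r2=0xa3
[7] flags=1010 → (cmp)
[8] flags=1010 CC?F → skip
[9] flags=1010 VS?F → skip

FIX = (r2, 0xa3)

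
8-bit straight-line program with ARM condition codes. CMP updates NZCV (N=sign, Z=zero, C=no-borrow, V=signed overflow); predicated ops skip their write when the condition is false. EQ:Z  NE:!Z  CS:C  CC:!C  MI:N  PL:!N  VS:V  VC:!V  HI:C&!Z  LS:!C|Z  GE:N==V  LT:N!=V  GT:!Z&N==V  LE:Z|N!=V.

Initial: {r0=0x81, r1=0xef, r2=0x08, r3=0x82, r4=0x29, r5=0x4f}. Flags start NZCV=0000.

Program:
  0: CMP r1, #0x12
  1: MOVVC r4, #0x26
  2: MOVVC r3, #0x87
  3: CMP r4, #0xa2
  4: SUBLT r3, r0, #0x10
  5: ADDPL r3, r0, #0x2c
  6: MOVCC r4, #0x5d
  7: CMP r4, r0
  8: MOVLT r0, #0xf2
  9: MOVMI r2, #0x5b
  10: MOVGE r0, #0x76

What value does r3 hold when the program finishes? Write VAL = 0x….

0: ✓ CMP  NZCV=1010
1: ✓ MOVVC  r4←0x26
2: ✓ MOVVC  r3←0x87
3: ✓ CMP  NZCV=1001
4: · SUBLT
5: · ADDPL
6: ✓ MOVCC  r4←0x5d
7: ✓ CMP  NZCV=1001
8: · MOVLT
9: ✓ MOVMI  r2←0x5b
10: ✓ MOVGE  r0←0x76

VAL = 0x87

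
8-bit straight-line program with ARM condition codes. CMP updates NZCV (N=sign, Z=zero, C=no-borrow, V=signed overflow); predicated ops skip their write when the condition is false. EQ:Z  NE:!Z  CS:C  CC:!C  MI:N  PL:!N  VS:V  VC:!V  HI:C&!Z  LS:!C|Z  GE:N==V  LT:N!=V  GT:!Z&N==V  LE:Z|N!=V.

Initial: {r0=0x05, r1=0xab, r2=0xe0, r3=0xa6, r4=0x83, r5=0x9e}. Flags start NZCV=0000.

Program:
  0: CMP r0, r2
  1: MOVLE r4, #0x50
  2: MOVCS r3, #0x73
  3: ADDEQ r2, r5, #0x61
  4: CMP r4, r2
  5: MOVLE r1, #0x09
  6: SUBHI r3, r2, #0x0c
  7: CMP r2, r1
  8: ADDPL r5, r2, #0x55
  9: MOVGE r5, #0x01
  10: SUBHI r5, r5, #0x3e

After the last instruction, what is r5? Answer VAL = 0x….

0: ✓ CMP  NZCV=0000
1: · MOVLE
2: · MOVCS
3: · ADDEQ
4: ✓ CMP  NZCV=1000
5: ✓ MOVLE  r1←0x09
6: · SUBHI
7: ✓ CMP  NZCV=1010
8: · ADDPL
9: · MOVGE
10: ✓ SUBHI  r5←0x60

VAL = 0x60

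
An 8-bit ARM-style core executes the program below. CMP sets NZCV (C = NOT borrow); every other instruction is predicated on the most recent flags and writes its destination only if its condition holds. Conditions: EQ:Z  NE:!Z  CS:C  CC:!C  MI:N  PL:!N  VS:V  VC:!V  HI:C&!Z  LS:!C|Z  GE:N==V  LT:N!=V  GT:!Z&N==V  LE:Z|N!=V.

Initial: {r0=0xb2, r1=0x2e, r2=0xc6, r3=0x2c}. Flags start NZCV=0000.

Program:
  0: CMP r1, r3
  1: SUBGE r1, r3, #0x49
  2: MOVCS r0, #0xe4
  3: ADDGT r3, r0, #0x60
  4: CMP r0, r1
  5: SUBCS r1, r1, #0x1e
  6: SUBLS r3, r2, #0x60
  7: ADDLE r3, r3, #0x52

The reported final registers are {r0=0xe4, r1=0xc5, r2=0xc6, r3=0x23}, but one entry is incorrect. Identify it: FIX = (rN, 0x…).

[0] flags=0010 → (cmp)
[1] flags=0010 GE?T → r1=0xe3
[2] flags=0010 CS?T → r0=0xe4
[3] flags=0010 GT?T → r3=0x44
[4] flags=0010 → (cmp)
[5] flags=0010 CS?T → r1=0xc5
[6] flags=0010 LS?F → skip
[7] flags=0010 LE?F → skip

FIX = (r3, 0x44)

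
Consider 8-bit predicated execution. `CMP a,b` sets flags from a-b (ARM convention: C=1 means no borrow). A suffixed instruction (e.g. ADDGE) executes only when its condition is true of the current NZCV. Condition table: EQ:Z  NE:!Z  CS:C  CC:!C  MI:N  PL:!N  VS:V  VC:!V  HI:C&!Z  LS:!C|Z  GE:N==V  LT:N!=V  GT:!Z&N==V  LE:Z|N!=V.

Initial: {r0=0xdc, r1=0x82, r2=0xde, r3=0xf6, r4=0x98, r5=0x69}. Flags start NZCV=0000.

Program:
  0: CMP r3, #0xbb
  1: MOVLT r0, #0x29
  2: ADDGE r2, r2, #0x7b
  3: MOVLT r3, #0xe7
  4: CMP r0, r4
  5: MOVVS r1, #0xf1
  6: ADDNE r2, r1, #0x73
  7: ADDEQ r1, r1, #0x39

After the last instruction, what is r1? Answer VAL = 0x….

0: ✓ CMP  NZCV=0010
1: · MOVLT
2: ✓ ADDGE  r2←0x59
3: · MOVLT
4: ✓ CMP  NZCV=0010
5: · MOVVS
6: ✓ ADDNE  r2←0xf5
7: · ADDEQ

VAL = 0x82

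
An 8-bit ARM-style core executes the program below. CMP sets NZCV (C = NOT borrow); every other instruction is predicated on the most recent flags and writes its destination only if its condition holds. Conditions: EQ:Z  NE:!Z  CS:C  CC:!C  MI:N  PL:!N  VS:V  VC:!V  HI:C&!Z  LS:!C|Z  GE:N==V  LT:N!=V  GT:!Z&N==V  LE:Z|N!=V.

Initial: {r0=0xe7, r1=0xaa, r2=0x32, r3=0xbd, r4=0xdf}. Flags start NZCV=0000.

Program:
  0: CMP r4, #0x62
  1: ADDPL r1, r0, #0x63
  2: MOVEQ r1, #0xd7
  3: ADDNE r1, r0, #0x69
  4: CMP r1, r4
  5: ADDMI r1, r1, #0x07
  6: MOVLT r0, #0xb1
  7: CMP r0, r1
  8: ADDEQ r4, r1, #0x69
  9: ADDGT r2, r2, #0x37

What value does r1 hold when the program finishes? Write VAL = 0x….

VAL = 0x50

[0] flags=0011 → (cmp)
[1] flags=0011 PL?T → r1=0x4a
[2] flags=0011 EQ?F → skip
[3] flags=0011 NE?T → r1=0x50
[4] flags=0000 → (cmp)
[5] flags=0000 MI?F → skip
[6] flags=0000 LT?F → skip
[7] flags=1010 → (cmp)
[8] flags=1010 EQ?F → skip
[9] flags=1010 GT?F → skip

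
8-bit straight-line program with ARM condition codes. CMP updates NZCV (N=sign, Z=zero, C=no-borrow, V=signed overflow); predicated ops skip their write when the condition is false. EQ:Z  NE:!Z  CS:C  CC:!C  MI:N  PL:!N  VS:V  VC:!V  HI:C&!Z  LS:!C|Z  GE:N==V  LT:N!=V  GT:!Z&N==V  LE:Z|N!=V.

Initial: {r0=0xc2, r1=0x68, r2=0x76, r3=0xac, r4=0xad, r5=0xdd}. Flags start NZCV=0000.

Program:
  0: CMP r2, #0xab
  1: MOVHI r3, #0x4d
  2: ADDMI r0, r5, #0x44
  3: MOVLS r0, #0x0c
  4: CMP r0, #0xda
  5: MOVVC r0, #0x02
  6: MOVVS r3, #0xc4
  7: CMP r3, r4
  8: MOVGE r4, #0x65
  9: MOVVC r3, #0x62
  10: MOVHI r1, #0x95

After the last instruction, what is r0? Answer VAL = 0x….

[0] flags=1001 → (cmp)
[1] flags=1001 HI?F → skip
[2] flags=1001 MI?T → r0=0x21
[3] flags=1001 LS?T → r0=0x0c
[4] flags=0000 → (cmp)
[5] flags=0000 VC?T → r0=0x02
[6] flags=0000 VS?F → skip
[7] flags=1000 → (cmp)
[8] flags=1000 GE?F → skip
[9] flags=1000 VC?T → r3=0x62
[10] flags=1000 HI?F → skip

VAL = 0x02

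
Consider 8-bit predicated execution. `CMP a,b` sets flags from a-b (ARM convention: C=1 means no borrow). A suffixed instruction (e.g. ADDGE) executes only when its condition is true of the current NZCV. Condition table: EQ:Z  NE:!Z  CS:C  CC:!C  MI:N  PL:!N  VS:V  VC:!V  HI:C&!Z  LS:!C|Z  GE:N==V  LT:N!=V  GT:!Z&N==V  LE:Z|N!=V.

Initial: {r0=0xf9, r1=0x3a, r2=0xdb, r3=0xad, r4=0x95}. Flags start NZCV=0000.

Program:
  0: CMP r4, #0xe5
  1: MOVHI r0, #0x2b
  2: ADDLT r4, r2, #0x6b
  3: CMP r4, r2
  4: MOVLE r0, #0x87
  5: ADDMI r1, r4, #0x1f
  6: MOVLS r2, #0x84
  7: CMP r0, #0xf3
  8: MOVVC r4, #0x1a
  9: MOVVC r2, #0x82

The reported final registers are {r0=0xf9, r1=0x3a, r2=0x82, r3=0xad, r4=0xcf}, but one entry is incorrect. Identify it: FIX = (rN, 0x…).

FIX = (r4, 0x1a)

0: ✓ CMP  NZCV=1000
1: · MOVHI
2: ✓ ADDLT  r4←0x46
3: ✓ CMP  NZCV=0000
4: · MOVLE
5: · ADDMI
6: ✓ MOVLS  r2←0x84
7: ✓ CMP  NZCV=0010
8: ✓ MOVVC  r4←0x1a
9: ✓ MOVVC  r2←0x82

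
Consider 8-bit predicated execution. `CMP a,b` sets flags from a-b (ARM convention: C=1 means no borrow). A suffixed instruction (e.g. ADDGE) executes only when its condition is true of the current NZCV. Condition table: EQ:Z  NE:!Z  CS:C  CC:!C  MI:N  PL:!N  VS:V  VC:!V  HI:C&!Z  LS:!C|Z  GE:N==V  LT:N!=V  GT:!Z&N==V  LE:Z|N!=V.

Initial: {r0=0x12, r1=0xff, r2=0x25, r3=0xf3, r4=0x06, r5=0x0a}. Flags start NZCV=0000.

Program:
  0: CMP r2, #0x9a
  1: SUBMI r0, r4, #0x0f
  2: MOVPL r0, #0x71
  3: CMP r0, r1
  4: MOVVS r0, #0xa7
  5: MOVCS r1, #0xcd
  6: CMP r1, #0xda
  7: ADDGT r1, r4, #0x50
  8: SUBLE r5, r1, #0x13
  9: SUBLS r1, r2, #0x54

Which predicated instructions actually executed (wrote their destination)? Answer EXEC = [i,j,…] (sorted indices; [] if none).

EXEC = [1,7]

0: ✓ CMP  NZCV=1001
1: ✓ SUBMI  r0←0xf7
2: · MOVPL
3: ✓ CMP  NZCV=1000
4: · MOVVS
5: · MOVCS
6: ✓ CMP  NZCV=0010
7: ✓ ADDGT  r1←0x56
8: · SUBLE
9: · SUBLS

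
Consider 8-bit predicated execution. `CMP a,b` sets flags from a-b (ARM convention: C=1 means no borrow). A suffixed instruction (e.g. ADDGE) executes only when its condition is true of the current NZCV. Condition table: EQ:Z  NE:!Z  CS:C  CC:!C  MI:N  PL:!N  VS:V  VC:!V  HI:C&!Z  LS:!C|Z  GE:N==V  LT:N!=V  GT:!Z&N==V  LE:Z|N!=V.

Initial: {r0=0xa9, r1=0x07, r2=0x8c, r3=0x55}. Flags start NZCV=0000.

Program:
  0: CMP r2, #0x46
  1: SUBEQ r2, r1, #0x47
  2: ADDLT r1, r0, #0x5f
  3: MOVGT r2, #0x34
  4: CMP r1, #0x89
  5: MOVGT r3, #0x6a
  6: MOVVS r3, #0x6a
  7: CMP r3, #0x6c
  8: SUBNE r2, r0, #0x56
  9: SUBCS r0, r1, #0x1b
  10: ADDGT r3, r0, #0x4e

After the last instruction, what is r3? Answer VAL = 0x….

VAL = 0x6a

0: ✓ CMP  NZCV=0011
1: · SUBEQ
2: ✓ ADDLT  r1←0x08
3: · MOVGT
4: ✓ CMP  NZCV=0000
5: ✓ MOVGT  r3←0x6a
6: · MOVVS
7: ✓ CMP  NZCV=1000
8: ✓ SUBNE  r2←0x53
9: · SUBCS
10: · ADDGT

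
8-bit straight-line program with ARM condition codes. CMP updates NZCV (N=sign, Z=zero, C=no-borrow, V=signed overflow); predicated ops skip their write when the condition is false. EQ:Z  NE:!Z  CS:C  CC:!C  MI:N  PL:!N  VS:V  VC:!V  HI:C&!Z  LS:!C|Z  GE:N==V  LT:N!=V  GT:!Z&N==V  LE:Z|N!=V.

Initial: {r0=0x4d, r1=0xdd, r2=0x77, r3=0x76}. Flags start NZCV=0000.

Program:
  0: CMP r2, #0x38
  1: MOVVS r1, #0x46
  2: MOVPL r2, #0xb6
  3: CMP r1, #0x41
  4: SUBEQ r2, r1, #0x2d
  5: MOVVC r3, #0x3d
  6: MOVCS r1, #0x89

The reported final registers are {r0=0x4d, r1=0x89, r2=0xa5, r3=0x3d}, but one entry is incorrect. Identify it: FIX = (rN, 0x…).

[0] flags=0010 → (cmp)
[1] flags=0010 VS?F → skip
[2] flags=0010 PL?T → r2=0xb6
[3] flags=1010 → (cmp)
[4] flags=1010 EQ?F → skip
[5] flags=1010 VC?T → r3=0x3d
[6] flags=1010 CS?T → r1=0x89

FIX = (r2, 0xb6)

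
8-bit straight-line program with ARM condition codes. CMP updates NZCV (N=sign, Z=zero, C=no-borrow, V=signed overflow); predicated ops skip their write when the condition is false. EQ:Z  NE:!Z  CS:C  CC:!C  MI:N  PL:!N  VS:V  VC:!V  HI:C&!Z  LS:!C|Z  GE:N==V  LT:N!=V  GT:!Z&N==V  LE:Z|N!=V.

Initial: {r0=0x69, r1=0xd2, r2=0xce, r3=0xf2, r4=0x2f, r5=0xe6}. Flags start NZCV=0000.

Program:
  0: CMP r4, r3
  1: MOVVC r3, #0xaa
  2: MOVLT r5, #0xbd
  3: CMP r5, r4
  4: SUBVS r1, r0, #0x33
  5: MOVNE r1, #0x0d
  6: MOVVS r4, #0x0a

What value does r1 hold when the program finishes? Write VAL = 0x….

VAL = 0x0d

0: ✓ CMP  NZCV=0000
1: ✓ MOVVC  r3←0xaa
2: · MOVLT
3: ✓ CMP  NZCV=1010
4: · SUBVS
5: ✓ MOVNE  r1←0x0d
6: · MOVVS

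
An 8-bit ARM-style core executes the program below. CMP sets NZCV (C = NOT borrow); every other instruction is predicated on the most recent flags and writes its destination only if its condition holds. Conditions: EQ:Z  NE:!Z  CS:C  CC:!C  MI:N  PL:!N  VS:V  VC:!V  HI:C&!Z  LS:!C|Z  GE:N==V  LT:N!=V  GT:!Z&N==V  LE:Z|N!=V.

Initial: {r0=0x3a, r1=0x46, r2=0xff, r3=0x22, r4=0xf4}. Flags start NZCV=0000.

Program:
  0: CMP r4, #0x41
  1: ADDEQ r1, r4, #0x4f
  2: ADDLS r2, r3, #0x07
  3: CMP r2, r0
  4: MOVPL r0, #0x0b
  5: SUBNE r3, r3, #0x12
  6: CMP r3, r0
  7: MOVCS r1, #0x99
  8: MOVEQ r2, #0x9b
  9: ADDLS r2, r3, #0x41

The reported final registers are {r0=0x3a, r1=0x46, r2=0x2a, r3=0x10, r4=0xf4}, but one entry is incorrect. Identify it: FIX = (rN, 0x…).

FIX = (r2, 0x51)

[0] flags=1010 → (cmp)
[1] flags=1010 EQ?F → skip
[2] flags=1010 LS?F → skip
[3] flags=1010 → (cmp)
[4] flags=1010 PL?F → skip
[5] flags=1010 NE?T → r3=0x10
[6] flags=1000 → (cmp)
[7] flags=1000 CS?F → skip
[8] flags=1000 EQ?F → skip
[9] flags=1000 LS?T → r2=0x51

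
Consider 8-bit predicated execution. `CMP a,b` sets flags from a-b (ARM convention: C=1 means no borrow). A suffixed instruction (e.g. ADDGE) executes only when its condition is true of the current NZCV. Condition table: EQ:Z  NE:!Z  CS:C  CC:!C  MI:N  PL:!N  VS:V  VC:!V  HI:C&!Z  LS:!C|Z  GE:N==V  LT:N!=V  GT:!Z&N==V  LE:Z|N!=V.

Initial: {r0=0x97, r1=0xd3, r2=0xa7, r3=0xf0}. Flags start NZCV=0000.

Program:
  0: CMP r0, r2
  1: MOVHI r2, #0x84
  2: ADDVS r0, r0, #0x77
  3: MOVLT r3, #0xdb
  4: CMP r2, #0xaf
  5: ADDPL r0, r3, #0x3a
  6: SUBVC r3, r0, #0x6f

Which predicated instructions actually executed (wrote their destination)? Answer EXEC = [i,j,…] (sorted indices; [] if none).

EXEC = [3,6]

0: ✓ CMP  NZCV=1000
1: · MOVHI
2: · ADDVS
3: ✓ MOVLT  r3←0xdb
4: ✓ CMP  NZCV=1000
5: · ADDPL
6: ✓ SUBVC  r3←0x28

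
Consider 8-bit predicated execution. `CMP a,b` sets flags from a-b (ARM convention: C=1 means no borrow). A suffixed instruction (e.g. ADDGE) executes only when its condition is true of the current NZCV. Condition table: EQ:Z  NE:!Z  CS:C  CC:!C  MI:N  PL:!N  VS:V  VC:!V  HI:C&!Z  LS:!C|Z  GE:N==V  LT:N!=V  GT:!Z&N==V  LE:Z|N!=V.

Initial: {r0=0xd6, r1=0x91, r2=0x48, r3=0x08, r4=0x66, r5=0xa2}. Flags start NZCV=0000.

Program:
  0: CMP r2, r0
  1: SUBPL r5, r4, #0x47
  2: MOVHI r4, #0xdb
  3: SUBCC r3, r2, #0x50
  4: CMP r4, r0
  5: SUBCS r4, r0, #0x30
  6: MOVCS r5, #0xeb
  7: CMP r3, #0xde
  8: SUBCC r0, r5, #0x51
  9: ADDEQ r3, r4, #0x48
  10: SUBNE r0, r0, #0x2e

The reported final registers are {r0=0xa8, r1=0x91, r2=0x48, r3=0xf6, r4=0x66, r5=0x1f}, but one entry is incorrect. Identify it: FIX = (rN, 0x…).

0: ✓ CMP  NZCV=0000
1: ✓ SUBPL  r5←0x1f
2: · MOVHI
3: ✓ SUBCC  r3←0xf8
4: ✓ CMP  NZCV=1001
5: · SUBCS
6: · MOVCS
7: ✓ CMP  NZCV=0010
8: · SUBCC
9: · ADDEQ
10: ✓ SUBNE  r0←0xa8

FIX = (r3, 0xf8)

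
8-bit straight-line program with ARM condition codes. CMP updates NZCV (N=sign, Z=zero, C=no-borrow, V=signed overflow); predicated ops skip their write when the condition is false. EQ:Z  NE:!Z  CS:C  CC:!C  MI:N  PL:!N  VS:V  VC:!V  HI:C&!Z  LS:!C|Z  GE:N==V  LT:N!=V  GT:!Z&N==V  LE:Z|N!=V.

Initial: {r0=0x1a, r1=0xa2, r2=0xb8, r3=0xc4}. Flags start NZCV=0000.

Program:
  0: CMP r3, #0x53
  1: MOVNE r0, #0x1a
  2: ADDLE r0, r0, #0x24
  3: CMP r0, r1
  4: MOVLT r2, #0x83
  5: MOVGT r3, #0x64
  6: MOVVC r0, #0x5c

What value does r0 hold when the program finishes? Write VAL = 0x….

0: ✓ CMP  NZCV=0011
1: ✓ MOVNE  r0←0x1a
2: ✓ ADDLE  r0←0x3e
3: ✓ CMP  NZCV=1001
4: · MOVLT
5: ✓ MOVGT  r3←0x64
6: · MOVVC

VAL = 0x3e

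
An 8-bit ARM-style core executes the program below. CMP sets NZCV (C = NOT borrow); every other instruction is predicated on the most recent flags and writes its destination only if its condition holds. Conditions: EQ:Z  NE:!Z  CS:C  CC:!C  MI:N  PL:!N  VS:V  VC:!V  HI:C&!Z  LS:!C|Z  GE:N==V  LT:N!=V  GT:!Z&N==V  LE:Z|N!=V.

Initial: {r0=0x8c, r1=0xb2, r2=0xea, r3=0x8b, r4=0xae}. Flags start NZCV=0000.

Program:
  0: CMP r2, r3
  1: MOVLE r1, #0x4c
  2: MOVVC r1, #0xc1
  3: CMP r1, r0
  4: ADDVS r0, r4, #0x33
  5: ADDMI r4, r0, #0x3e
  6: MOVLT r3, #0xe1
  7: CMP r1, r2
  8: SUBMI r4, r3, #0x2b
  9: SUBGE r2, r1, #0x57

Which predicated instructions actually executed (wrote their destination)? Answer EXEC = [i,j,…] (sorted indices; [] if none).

EXEC = [2,8]

0: ✓ CMP  NZCV=0010
1: · MOVLE
2: ✓ MOVVC  r1←0xc1
3: ✓ CMP  NZCV=0010
4: · ADDVS
5: · ADDMI
6: · MOVLT
7: ✓ CMP  NZCV=1000
8: ✓ SUBMI  r4←0x60
9: · SUBGE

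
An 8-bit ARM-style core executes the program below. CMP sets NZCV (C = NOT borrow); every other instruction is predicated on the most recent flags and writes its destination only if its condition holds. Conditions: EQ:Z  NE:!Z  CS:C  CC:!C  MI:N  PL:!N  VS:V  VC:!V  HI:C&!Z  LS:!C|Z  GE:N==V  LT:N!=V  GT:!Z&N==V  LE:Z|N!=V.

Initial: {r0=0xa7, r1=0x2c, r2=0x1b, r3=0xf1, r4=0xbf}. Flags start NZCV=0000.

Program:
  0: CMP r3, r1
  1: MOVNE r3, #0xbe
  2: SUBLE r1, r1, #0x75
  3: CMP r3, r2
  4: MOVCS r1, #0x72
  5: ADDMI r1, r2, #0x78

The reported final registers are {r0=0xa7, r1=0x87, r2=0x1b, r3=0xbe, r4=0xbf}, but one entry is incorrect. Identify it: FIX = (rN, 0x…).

0: ✓ CMP  NZCV=1010
1: ✓ MOVNE  r3←0xbe
2: ✓ SUBLE  r1←0xb7
3: ✓ CMP  NZCV=1010
4: ✓ MOVCS  r1←0x72
5: ✓ ADDMI  r1←0x93

FIX = (r1, 0x93)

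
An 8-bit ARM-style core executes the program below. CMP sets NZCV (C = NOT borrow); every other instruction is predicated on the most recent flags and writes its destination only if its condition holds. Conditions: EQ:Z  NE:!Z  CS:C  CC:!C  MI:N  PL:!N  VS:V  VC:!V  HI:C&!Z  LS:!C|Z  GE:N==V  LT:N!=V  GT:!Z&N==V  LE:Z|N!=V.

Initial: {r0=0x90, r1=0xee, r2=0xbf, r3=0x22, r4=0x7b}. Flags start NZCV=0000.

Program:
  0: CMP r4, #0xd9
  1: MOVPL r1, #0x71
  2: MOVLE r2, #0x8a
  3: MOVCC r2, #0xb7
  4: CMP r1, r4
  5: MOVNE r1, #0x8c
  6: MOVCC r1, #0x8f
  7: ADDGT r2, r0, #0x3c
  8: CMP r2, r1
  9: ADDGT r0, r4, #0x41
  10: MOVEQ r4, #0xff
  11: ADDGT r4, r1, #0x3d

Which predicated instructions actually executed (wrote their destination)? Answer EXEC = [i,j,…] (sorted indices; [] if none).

[0] flags=1001 → (cmp)
[1] flags=1001 PL?F → skip
[2] flags=1001 LE?F → skip
[3] flags=1001 CC?T → r2=0xb7
[4] flags=0011 → (cmp)
[5] flags=0011 NE?T → r1=0x8c
[6] flags=0011 CC?F → skip
[7] flags=0011 GT?F → skip
[8] flags=0010 → (cmp)
[9] flags=0010 GT?T → r0=0xbc
[10] flags=0010 EQ?F → skip
[11] flags=0010 GT?T → r4=0xc9

EXEC = [3,5,9,11]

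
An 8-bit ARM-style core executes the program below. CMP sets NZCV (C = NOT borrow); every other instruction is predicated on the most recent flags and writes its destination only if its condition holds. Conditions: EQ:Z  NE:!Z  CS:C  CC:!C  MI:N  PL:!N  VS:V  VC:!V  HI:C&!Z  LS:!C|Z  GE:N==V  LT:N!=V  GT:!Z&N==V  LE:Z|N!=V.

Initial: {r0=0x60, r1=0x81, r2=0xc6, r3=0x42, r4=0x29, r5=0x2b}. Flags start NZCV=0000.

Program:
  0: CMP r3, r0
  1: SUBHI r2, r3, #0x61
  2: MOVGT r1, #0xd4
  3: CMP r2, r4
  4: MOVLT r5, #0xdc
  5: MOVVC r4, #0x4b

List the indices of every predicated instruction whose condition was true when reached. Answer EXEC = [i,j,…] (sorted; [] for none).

EXEC = [4,5]

[0] flags=1000 → (cmp)
[1] flags=1000 HI?F → skip
[2] flags=1000 GT?F → skip
[3] flags=1010 → (cmp)
[4] flags=1010 LT?T → r5=0xdc
[5] flags=1010 VC?T → r4=0x4b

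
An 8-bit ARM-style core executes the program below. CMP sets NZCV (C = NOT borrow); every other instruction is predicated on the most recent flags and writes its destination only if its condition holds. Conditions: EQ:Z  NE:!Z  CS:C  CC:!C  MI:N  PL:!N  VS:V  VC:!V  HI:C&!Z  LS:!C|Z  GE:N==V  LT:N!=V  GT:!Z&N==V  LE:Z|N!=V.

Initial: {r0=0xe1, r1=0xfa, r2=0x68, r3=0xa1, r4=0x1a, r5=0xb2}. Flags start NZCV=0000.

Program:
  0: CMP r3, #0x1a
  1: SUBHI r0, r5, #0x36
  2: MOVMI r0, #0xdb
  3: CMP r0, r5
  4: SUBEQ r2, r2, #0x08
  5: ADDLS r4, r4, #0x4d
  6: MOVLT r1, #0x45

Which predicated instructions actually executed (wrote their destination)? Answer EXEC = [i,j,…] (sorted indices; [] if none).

EXEC = [1,2]

0: ✓ CMP  NZCV=1010
1: ✓ SUBHI  r0←0x7c
2: ✓ MOVMI  r0←0xdb
3: ✓ CMP  NZCV=0010
4: · SUBEQ
5: · ADDLS
6: · MOVLT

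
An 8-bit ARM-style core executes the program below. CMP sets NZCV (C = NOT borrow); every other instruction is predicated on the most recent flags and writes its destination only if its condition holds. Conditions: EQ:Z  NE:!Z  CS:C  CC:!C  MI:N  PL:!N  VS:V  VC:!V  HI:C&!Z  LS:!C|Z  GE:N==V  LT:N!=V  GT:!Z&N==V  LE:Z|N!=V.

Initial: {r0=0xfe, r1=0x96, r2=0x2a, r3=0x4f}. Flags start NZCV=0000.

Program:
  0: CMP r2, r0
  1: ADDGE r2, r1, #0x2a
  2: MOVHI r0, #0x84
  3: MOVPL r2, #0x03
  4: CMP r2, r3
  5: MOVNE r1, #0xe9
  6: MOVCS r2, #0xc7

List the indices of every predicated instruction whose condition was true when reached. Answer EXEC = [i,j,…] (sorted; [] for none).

0: ✓ CMP  NZCV=0000
1: ✓ ADDGE  r2←0xc0
2: · MOVHI
3: ✓ MOVPL  r2←0x03
4: ✓ CMP  NZCV=1000
5: ✓ MOVNE  r1←0xe9
6: · MOVCS

EXEC = [1,3,5]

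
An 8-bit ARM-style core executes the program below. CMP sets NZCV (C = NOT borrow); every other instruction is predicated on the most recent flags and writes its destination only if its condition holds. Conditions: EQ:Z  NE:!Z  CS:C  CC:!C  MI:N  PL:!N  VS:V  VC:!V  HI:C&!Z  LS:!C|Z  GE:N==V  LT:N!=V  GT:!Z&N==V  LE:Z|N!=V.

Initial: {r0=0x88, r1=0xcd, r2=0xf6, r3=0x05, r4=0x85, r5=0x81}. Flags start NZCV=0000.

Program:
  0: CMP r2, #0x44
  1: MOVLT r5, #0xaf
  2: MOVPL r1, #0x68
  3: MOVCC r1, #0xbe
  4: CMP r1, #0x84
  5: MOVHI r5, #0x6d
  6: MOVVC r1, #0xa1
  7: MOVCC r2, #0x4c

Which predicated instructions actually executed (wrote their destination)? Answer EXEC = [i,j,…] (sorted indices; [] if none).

EXEC = [1,5,6]

[0] flags=1010 → (cmp)
[1] flags=1010 LT?T → r5=0xaf
[2] flags=1010 PL?F → skip
[3] flags=1010 CC?F → skip
[4] flags=0010 → (cmp)
[5] flags=0010 HI?T → r5=0x6d
[6] flags=0010 VC?T → r1=0xa1
[7] flags=0010 CC?F → skip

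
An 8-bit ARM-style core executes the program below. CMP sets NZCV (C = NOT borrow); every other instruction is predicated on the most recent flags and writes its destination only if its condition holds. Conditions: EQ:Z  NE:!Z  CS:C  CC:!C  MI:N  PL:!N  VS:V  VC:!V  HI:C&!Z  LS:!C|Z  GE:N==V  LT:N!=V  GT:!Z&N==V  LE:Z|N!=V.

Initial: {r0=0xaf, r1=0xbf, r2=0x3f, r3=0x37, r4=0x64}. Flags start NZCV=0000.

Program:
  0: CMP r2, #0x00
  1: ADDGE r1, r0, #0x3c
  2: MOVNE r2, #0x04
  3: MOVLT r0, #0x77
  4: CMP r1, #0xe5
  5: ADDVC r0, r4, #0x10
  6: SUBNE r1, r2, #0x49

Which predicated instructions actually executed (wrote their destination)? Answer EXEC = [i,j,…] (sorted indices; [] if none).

[0] flags=0010 → (cmp)
[1] flags=0010 GE?T → r1=0xeb
[2] flags=0010 NE?T → r2=0x04
[3] flags=0010 LT?F → skip
[4] flags=0010 → (cmp)
[5] flags=0010 VC?T → r0=0x74
[6] flags=0010 NE?T → r1=0xbb

EXEC = [1,2,5,6]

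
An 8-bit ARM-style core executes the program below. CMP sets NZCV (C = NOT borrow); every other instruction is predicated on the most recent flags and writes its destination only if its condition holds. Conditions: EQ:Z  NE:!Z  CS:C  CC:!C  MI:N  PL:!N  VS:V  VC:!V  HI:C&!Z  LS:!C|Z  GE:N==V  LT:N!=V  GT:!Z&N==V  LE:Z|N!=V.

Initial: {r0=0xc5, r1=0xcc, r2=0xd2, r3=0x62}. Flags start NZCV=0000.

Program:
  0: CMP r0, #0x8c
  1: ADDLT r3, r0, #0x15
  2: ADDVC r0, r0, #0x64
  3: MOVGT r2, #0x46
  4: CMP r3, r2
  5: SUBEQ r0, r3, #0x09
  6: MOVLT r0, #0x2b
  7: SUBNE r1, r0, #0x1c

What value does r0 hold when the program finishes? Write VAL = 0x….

VAL = 0x29

0: ✓ CMP  NZCV=0010
1: · ADDLT
2: ✓ ADDVC  r0←0x29
3: ✓ MOVGT  r2←0x46
4: ✓ CMP  NZCV=0010
5: · SUBEQ
6: · MOVLT
7: ✓ SUBNE  r1←0x0d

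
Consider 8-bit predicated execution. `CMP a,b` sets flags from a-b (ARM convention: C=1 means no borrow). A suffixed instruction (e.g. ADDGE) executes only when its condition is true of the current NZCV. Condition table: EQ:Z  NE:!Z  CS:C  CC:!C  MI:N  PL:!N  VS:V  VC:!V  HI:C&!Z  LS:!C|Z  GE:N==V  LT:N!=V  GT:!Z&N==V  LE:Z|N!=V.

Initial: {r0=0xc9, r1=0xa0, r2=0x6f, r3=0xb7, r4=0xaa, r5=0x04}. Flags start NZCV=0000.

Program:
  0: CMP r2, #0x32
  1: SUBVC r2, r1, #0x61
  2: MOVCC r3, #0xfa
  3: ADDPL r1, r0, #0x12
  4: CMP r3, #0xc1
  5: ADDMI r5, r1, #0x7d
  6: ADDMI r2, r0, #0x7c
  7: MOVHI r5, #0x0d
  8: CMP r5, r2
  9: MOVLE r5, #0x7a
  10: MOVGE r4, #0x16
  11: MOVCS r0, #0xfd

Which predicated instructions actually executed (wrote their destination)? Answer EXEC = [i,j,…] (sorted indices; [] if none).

EXEC = [1,3,5,6,10,11]

0: ✓ CMP  NZCV=0010
1: ✓ SUBVC  r2←0x3f
2: · MOVCC
3: ✓ ADDPL  r1←0xdb
4: ✓ CMP  NZCV=1000
5: ✓ ADDMI  r5←0x58
6: ✓ ADDMI  r2←0x45
7: · MOVHI
8: ✓ CMP  NZCV=0010
9: · MOVLE
10: ✓ MOVGE  r4←0x16
11: ✓ MOVCS  r0←0xfd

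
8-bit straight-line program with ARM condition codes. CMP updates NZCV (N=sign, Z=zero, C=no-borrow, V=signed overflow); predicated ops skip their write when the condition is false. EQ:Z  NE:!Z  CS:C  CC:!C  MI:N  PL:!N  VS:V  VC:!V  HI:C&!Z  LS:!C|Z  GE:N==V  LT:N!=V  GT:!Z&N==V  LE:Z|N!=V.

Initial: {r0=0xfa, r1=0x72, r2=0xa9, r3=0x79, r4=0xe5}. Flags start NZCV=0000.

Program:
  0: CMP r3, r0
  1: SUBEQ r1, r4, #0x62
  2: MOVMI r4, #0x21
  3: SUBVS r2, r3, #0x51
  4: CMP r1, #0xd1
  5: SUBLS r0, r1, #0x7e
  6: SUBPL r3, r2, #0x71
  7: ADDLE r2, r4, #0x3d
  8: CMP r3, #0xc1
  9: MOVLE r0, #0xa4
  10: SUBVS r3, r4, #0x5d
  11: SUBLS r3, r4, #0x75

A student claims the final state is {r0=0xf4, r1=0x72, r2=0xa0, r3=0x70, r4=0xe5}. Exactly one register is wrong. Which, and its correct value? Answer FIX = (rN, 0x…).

[0] flags=0000 → (cmp)
[1] flags=0000 EQ?F → skip
[2] flags=0000 MI?F → skip
[3] flags=0000 VS?F → skip
[4] flags=1001 → (cmp)
[5] flags=1001 LS?T → r0=0xf4
[6] flags=1001 PL?F → skip
[7] flags=1001 LE?F → skip
[8] flags=1001 → (cmp)
[9] flags=1001 LE?F → skip
[10] flags=1001 VS?T → r3=0x88
[11] flags=1001 LS?T → r3=0x70

FIX = (r2, 0xa9)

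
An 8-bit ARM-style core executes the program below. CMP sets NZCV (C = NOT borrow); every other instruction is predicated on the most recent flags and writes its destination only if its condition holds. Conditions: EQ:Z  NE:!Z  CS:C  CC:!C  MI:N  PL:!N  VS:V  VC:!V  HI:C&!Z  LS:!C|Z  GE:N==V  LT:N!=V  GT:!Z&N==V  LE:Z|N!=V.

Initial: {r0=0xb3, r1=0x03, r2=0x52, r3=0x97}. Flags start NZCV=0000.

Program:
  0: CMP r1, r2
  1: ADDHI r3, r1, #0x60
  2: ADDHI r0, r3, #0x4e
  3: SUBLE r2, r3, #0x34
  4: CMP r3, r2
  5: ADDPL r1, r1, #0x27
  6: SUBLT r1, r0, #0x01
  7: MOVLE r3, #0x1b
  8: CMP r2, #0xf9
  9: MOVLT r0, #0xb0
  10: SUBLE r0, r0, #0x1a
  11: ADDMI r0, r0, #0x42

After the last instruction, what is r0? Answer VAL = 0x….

VAL = 0xb3

[0] flags=1000 → (cmp)
[1] flags=1000 HI?F → skip
[2] flags=1000 HI?F → skip
[3] flags=1000 LE?T → r2=0x63
[4] flags=0011 → (cmp)
[5] flags=0011 PL?T → r1=0x2a
[6] flags=0011 LT?T → r1=0xb2
[7] flags=0011 LE?T → r3=0x1b
[8] flags=0000 → (cmp)
[9] flags=0000 LT?F → skip
[10] flags=0000 LE?F → skip
[11] flags=0000 MI?F → skip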